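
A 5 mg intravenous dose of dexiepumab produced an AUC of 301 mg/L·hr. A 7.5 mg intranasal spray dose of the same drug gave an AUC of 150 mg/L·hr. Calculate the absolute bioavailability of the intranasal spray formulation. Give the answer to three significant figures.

F = 0.332

F = (AUC_ev / D_ev) / (AUC_iv / D_iv)
  = (150/7.5) / (301/5)
  = 20 / 60.2 = 0.3322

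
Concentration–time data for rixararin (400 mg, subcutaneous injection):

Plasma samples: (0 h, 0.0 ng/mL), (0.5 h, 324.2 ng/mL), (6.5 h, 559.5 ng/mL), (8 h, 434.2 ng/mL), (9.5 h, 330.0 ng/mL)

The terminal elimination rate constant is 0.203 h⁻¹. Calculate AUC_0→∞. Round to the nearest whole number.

AUC = 5676 ng/mL·h

Trapezoidal AUC_0→9.5:
  [0→0.5]: (0.0+324.2)/2 × 0.5 = 81.05
  [0.5→6.5]: (324.2+559.5)/2 × 6 = 2651.1
  [6.5→8]: (559.5+434.2)/2 × 1.5 = 745.275
  [8→9.5]: (434.2+330.0)/2 × 1.5 = 573.15
  Sum = 4050.575 ng/mL·h
Extrapolated tail: C_last / k_e = 330.0 / 0.203 = 1625.616
AUC_0→∞ = 4050.575 + 1625.616 = 5676.191 ng/mL·h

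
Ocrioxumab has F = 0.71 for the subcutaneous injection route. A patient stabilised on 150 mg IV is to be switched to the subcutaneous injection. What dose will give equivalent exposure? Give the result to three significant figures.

D_subcutaneous = 211 mg

For equal systemic exposure: F × D_ev = D_iv
D_ev = D_iv / F = 150 / 0.71 = 211.268 mg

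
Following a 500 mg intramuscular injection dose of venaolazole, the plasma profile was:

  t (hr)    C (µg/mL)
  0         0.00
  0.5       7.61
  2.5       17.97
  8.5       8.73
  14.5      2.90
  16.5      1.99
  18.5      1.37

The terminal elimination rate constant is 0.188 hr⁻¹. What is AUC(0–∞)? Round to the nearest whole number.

Trapezoidal AUC_0→18.5:
  [0→0.5]: (0.00+7.61)/2 × 0.5 = 1.9025
  [0.5→2.5]: (7.61+17.97)/2 × 2 = 25.58
  [2.5→8.5]: (17.97+8.73)/2 × 6 = 80.1
  [8.5→14.5]: (8.73+2.90)/2 × 6 = 34.89
  [14.5→16.5]: (2.90+1.99)/2 × 2 = 4.89
  [16.5→18.5]: (1.99+1.37)/2 × 2 = 3.36
  Sum = 150.7225 µg/mL·hr
Extrapolated tail: C_last / k_e = 1.37 / 0.188 = 7.287
AUC_0→∞ = 150.7225 + 7.287 = 158.0095 µg/mL·hr

AUC = 158 µg/mL·hr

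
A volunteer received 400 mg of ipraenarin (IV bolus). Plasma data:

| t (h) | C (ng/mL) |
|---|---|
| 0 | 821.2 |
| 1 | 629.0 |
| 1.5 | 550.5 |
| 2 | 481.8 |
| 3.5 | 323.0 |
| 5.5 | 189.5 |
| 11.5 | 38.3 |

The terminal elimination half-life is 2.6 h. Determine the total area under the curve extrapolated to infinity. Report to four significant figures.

AUC = 3221 ng/mL·h

Trapezoidal AUC_0→11.5:
  [0→1]: (821.2+629.0)/2 × 1 = 725.1
  [1→1.5]: (629.0+550.5)/2 × 0.5 = 294.875
  [1.5→2]: (550.5+481.8)/2 × 0.5 = 258.075
  [2→3.5]: (481.8+323.0)/2 × 1.5 = 603.6
  [3.5→5.5]: (323.0+189.5)/2 × 2 = 512.5
  [5.5→11.5]: (189.5+38.3)/2 × 6 = 683.4
  Sum = 3077.55 ng/mL·h
k_e = ln2 / t½ = 0.693147 / 2.6 = 0.2666 h^-1
Extrapolated tail: C_last / k_e = 38.3 / 0.2666 = 143.661
AUC_0→∞ = 3077.55 + 143.661 = 3221.211 ng/mL·h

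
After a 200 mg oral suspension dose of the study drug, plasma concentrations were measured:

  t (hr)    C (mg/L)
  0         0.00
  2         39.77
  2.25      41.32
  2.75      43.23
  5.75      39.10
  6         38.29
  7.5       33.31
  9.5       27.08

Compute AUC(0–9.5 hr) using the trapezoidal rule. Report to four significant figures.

Trapezoidal AUC_0→9.5:
  [0→2]: (0.00+39.77)/2 × 2 = 39.77
  [2→2.25]: (39.77+41.32)/2 × 0.25 = 10.13625
  [2.25→2.75]: (41.32+43.23)/2 × 0.5 = 21.1375
  [2.75→5.75]: (43.23+39.10)/2 × 3 = 123.495
  [5.75→6]: (39.10+38.29)/2 × 0.25 = 9.67375
  [6→7.5]: (38.29+33.31)/2 × 1.5 = 53.7
  [7.5→9.5]: (33.31+27.08)/2 × 2 = 60.39
  Sum = 318.3025 mg/L·hr

AUC = 318.3 mg/L·hr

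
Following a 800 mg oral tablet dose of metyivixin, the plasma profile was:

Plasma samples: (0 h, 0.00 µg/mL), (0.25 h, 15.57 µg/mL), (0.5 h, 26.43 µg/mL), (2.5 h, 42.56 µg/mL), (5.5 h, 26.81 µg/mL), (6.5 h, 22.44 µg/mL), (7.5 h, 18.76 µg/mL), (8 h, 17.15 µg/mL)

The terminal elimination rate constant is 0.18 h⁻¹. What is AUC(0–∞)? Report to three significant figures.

Trapezoidal AUC_0→8:
  [0→0.25]: (0.00+15.57)/2 × 0.25 = 1.94625
  [0.25→0.5]: (15.57+26.43)/2 × 0.25 = 5.25
  [0.5→2.5]: (26.43+42.56)/2 × 2 = 68.99
  [2.5→5.5]: (42.56+26.81)/2 × 3 = 104.055
  [5.5→6.5]: (26.81+22.44)/2 × 1 = 24.625
  [6.5→7.5]: (22.44+18.76)/2 × 1 = 20.6
  [7.5→8]: (18.76+17.15)/2 × 0.5 = 8.9775
  Sum = 234.44375 µg/mL·h
Extrapolated tail: C_last / k_e = 17.15 / 0.18 = 95.278
AUC_0→∞ = 234.44375 + 95.278 = 329.72175 µg/mL·h

AUC = 330 µg/mL·h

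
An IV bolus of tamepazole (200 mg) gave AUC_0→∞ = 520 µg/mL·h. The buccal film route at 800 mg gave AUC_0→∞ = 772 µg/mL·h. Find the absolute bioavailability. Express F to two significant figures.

F = (AUC_ev / D_ev) / (AUC_iv / D_iv)
  = (772/800) / (520/200)
  = 0.965 / 2.6 = 0.3712

F = 0.37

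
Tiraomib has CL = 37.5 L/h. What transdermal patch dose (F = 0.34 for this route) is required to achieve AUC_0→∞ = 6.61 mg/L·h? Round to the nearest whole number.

Dose = CL × AUC_0→∞ / F
     = 37.5 × 6.61 / 0.34 = 729.044 mg

Dose = 729 mg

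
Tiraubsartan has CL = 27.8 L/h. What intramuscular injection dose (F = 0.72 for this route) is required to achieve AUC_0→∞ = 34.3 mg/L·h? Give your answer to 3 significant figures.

Dose = 1320 mg

Dose = CL × AUC_0→∞ / F
     = 27.8 × 34.3 / 0.72 = 1324.36 mg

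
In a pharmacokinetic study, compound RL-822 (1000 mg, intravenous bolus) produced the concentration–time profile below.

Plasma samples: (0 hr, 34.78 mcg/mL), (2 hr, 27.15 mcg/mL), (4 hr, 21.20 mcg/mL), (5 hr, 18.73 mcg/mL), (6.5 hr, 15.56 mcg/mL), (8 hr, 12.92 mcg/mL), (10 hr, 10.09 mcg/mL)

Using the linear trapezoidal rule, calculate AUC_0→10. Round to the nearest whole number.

AUC = 200 mcg/mL·hr

Trapezoidal AUC_0→10:
  [0→2]: (34.78+27.15)/2 × 2 = 61.93
  [2→4]: (27.15+21.20)/2 × 2 = 48.35
  [4→5]: (21.20+18.73)/2 × 1 = 19.965
  [5→6.5]: (18.73+15.56)/2 × 1.5 = 25.7175
  [6.5→8]: (15.56+12.92)/2 × 1.5 = 21.36
  [8→10]: (12.92+10.09)/2 × 2 = 23.01
  Sum = 200.3325 mcg/mL·hr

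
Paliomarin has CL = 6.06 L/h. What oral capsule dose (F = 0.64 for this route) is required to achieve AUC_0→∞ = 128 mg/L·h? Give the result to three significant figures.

Dose = CL × AUC_0→∞ / F
     = 6.06 × 128 / 0.64 = 1212 mg

Dose = 1210 mg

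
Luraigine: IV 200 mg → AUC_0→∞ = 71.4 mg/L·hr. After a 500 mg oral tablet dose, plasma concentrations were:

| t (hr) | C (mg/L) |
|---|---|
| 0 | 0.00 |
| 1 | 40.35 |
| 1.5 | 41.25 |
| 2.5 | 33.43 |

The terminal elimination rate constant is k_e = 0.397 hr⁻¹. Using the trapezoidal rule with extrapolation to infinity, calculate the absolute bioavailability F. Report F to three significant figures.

Trapezoidal AUC_0→2.5 (oral tablet):
  [0→1]: (0.00+40.35)/2 × 1 = 20.175
  [1→1.5]: (40.35+41.25)/2 × 0.5 = 20.4
  [1.5→2.5]: (41.25+33.43)/2 × 1 = 37.34
  Sum = 77.915 mg/L·hr
Tail: C_last/k_e = 33.43/0.397 = 84.207
AUC_0→∞ (oral tablet) = 77.915 + 84.207 = 162.122 mg/L·hr
F = (AUC_ev/D_ev)/(AUC_iv/D_iv) = (162.122/500)/(71.4/200) = 0.324244/0.357 = 0.9082

F = 0.908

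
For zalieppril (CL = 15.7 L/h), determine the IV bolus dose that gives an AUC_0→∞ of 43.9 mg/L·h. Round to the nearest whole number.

Dose = 689 mg

Dose_iv = CL × AUC_0→∞
     = 15.7 × 43.9 = 689.23 mg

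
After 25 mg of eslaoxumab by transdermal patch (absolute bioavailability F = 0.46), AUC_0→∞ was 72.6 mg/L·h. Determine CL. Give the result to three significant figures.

CL = F × Dose / AUC_0→∞
   = 0.46 × 25 / 72.6 = 0.158402 L/h

CL = 0.158 L/h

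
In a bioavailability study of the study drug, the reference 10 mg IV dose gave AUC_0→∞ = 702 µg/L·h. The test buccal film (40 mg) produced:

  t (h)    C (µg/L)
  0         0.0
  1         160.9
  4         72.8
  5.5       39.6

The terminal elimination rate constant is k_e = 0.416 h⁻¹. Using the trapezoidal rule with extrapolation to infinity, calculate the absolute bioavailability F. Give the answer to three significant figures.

Trapezoidal AUC_0→5.5 (buccal film):
  [0→1]: (0.0+160.9)/2 × 1 = 80.45
  [1→4]: (160.9+72.8)/2 × 3 = 350.55
  [4→5.5]: (72.8+39.6)/2 × 1.5 = 84.3
  Sum = 515.3 µg/L·h
Tail: C_last/k_e = 39.6/0.416 = 95.192
AUC_0→∞ (buccal film) = 515.3 + 95.192 = 610.492 µg/L·h
F = (AUC_ev/D_ev)/(AUC_iv/D_iv) = (610.492/40)/(702/10) = 15.2623/70.2 = 0.2174

F = 0.217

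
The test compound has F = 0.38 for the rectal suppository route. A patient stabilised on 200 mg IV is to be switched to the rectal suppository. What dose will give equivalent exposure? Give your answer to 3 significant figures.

For equal systemic exposure: F × D_ev = D_iv
D_ev = D_iv / F = 200 / 0.38 = 526.316 mg

D_rectal = 526 mg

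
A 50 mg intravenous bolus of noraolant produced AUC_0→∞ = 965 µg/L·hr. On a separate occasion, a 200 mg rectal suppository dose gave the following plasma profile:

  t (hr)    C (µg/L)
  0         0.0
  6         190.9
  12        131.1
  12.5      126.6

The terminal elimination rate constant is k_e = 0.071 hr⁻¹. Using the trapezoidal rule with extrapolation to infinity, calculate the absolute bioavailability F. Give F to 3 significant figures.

Trapezoidal AUC_0→12.5 (rectal suppository):
  [0→6]: (0.0+190.9)/2 × 6 = 572.7
  [6→12]: (190.9+131.1)/2 × 6 = 966.0
  [12→12.5]: (131.1+126.6)/2 × 0.5 = 64.425
  Sum = 1603.125 µg/L·hr
Tail: C_last/k_e = 126.6/0.071 = 1783.099
AUC_0→∞ (rectal suppository) = 1603.125 + 1783.099 = 3386.224 µg/L·hr
F = (AUC_ev/D_ev)/(AUC_iv/D_iv) = (3386.224/200)/(965/50) = 16.93112/19.3 = 0.8773

F = 0.877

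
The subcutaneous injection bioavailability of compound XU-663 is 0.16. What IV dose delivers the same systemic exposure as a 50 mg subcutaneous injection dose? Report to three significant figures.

Systemic exposure from an extravascular dose = F × D_ev, so the equivalent IV dose is F × D_ev.
D_iv = F × D_ev = 0.16 × 50 = 8 mg

D_iv = 8.00 mg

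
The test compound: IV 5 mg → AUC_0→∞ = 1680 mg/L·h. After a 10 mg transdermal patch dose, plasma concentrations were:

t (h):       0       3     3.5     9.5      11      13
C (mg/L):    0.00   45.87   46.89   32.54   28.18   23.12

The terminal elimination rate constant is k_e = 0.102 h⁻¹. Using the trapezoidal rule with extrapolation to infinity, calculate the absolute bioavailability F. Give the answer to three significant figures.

Trapezoidal AUC_0→13 (transdermal patch):
  [0→3]: (0.00+45.87)/2 × 3 = 68.805
  [3→3.5]: (45.87+46.89)/2 × 0.5 = 23.19
  [3.5→9.5]: (46.89+32.54)/2 × 6 = 238.29
  [9.5→11]: (32.54+28.18)/2 × 1.5 = 45.54
  [11→13]: (28.18+23.12)/2 × 2 = 51.3
  Sum = 427.125 mg/L·h
Tail: C_last/k_e = 23.12/0.102 = 226.667
AUC_0→∞ (transdermal patch) = 427.125 + 226.667 = 653.792 mg/L·h
F = (AUC_ev/D_ev)/(AUC_iv/D_iv) = (653.792/10)/(1680/5) = 65.3792/336 = 0.1946

F = 0.195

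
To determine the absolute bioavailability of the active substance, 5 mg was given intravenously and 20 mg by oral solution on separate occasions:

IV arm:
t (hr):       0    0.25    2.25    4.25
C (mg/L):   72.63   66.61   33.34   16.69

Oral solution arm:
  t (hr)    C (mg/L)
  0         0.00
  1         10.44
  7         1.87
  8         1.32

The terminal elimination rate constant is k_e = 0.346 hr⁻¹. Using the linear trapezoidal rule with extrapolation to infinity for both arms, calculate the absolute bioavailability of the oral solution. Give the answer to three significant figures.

F = 0.0551

Trapezoidal AUC_0→4.25 (IV):
  [0→0.25]: (72.63+66.61)/2 × 0.25 = 17.405
  [0.25→2.25]: (66.61+33.34)/2 × 2 = 99.95
  [2.25→4.25]: (33.34+16.69)/2 × 2 = 50.03
  Sum = 167.385 mg/L·hr
IV tail: 16.69/0.346 = 48.237; AUC_iv,0→∞ = 167.385 + 48.237 = 215.622 mg/L·hr
Trapezoidal AUC_0→8 (oral solution):
  [0→1]: (0.00+10.44)/2 × 1 = 5.22
  [1→7]: (10.44+1.87)/2 × 6 = 36.93
  [7→8]: (1.87+1.32)/2 × 1 = 1.595
  Sum = 43.745 mg/L·hr
oral solution tail: 1.32/0.346 = 3.815; AUC_ev,0→∞ = 43.745 + 3.815 = 47.56 mg/L·hr
F = (AUC_ev/D_ev)/(AUC_iv/D_iv) = (47.56/20)/(215.622/5) = 2.378/43.1244 = 0.0551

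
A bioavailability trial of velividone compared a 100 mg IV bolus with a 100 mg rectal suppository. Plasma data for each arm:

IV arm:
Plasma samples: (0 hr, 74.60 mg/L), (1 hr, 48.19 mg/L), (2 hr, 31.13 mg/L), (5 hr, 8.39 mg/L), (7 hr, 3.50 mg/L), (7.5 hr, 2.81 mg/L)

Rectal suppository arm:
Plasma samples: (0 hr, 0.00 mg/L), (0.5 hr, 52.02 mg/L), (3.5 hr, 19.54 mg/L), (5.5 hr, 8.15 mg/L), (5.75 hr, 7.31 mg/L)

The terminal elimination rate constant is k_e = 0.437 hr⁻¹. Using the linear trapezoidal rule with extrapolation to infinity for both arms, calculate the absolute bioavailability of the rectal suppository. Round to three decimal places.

F = 0.925

Trapezoidal AUC_0→7.5 (IV):
  [0→1]: (74.60+48.19)/2 × 1 = 61.395
  [1→2]: (48.19+31.13)/2 × 1 = 39.66
  [2→5]: (31.13+8.39)/2 × 3 = 59.28
  [5→7]: (8.39+3.50)/2 × 2 = 11.89
  [7→7.5]: (3.50+2.81)/2 × 0.5 = 1.5775
  Sum = 173.8025 mg/L·hr
IV tail: 2.81/0.437 = 6.430; AUC_iv,0→∞ = 173.8025 + 6.430 = 180.2325 mg/L·hr
Trapezoidal AUC_0→5.75 (rectal suppository):
  [0→0.5]: (0.00+52.02)/2 × 0.5 = 13.005
  [0.5→3.5]: (52.02+19.54)/2 × 3 = 107.34
  [3.5→5.5]: (19.54+8.15)/2 × 2 = 27.69
  [5.5→5.75]: (8.15+7.31)/2 × 0.25 = 1.9325
  Sum = 149.9675 mg/L·hr
rectal suppository tail: 7.31/0.437 = 16.728; AUC_ev,0→∞ = 149.9675 + 16.728 = 166.6955 mg/L·hr
F = (AUC_ev/D_ev)/(AUC_iv/D_iv) = (166.6955/100)/(180.2325/100) = 1.666955/1.802325 = 0.9249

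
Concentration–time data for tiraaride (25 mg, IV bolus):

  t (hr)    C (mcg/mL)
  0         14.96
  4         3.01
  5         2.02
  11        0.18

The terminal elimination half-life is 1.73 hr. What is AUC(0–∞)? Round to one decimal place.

AUC = 45.5 mcg/mL·hr

Trapezoidal AUC_0→11:
  [0→4]: (14.96+3.01)/2 × 4 = 35.94
  [4→5]: (3.01+2.02)/2 × 1 = 2.515
  [5→11]: (2.02+0.18)/2 × 6 = 6.6
  Sum = 45.055 mcg/mL·hr
k_e = ln2 / t½ = 0.693147 / 1.73 = 0.4007 hr^-1
Extrapolated tail: C_last / k_e = 0.18 / 0.4007 = 0.449
AUC_0→∞ = 45.055 + 0.449 = 45.504 mcg/mL·hr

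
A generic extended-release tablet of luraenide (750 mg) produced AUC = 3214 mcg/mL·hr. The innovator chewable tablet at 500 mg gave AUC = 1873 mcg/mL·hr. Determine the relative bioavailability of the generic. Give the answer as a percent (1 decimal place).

F_rel = 114.4%

F_rel = (AUC_test/D_test) / (AUC_ref/D_ref)
      = (3214/750) / (1873/500)
      = 4.28533 / 3.746 = 1.1440 = 114.40%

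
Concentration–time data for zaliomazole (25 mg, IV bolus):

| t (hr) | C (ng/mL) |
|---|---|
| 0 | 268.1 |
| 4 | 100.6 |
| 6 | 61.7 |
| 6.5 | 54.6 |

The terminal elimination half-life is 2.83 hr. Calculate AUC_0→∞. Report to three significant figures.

AUC = 1150 ng/mL·hr

Trapezoidal AUC_0→6.5:
  [0→4]: (268.1+100.6)/2 × 4 = 737.4
  [4→6]: (100.6+61.7)/2 × 2 = 162.3
  [6→6.5]: (61.7+54.6)/2 × 0.5 = 29.075
  Sum = 928.775 ng/mL·hr
k_e = ln2 / t½ = 0.693147 / 2.83 = 0.2449 hr^-1
Extrapolated tail: C_last / k_e = 54.6 / 0.2449 = 222.948
AUC_0→∞ = 928.775 + 222.948 = 1151.723 ng/mL·hr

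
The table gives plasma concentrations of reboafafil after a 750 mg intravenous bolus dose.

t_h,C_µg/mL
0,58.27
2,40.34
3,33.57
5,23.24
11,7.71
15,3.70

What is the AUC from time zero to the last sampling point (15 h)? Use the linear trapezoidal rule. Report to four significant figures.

AUC = 308.0 µg/mL·h

Trapezoidal AUC_0→15:
  [0→2]: (58.27+40.34)/2 × 2 = 98.61
  [2→3]: (40.34+33.57)/2 × 1 = 36.955
  [3→5]: (33.57+23.24)/2 × 2 = 56.81
  [5→11]: (23.24+7.71)/2 × 6 = 92.85
  [11→15]: (7.71+3.70)/2 × 4 = 22.82
  Sum = 308.045 µg/mL·h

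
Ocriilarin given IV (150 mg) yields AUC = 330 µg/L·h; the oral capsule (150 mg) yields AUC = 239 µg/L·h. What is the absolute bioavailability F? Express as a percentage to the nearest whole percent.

F = (AUC_ev / D_ev) / (AUC_iv / D_iv)
  = (239/150) / (330/150)
  = 1.59333 / 2.2 = 0.7242
  = 72.42%

F = 72%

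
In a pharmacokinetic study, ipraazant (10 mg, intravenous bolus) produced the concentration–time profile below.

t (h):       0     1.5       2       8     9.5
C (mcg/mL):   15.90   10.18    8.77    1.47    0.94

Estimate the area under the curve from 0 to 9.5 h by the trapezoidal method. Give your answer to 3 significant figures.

Trapezoidal AUC_0→9.5:
  [0→1.5]: (15.90+10.18)/2 × 1.5 = 19.56
  [1.5→2]: (10.18+8.77)/2 × 0.5 = 4.7375
  [2→8]: (8.77+1.47)/2 × 6 = 30.72
  [8→9.5]: (1.47+0.94)/2 × 1.5 = 1.8075
  Sum = 56.825 mcg/mL·h

AUC = 56.8 mcg/mL·h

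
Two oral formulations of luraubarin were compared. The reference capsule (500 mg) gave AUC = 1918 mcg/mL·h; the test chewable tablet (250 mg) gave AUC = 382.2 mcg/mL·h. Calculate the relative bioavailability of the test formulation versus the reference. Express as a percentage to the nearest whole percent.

F_rel = (AUC_test/D_test) / (AUC_ref/D_ref)
      = (382.2/250) / (1918/500)
      = 1.5288 / 3.836 = 0.3985 = 39.85%

F_rel = 40%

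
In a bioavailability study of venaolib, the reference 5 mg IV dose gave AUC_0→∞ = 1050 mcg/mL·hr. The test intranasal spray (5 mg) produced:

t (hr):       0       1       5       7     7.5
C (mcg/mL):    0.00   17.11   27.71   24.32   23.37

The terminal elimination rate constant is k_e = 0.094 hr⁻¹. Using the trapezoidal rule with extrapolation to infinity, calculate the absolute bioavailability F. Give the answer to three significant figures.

Trapezoidal AUC_0→7.5 (intranasal spray):
  [0→1]: (0.00+17.11)/2 × 1 = 8.555
  [1→5]: (17.11+27.71)/2 × 4 = 89.64
  [5→7]: (27.71+24.32)/2 × 2 = 52.03
  [7→7.5]: (24.32+23.37)/2 × 0.5 = 11.9225
  Sum = 162.1475 mcg/mL·hr
Tail: C_last/k_e = 23.37/0.094 = 248.617
AUC_0→∞ (intranasal spray) = 162.1475 + 248.617 = 410.7645 mcg/mL·hr
F = (AUC_ev/D_ev)/(AUC_iv/D_iv) = (410.7645/5)/(1050/5) = 82.1529/210 = 0.3912

F = 0.391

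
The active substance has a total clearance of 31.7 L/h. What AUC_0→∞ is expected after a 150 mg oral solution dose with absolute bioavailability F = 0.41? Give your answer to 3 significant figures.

AUC_0→∞ = F × Dose / CL
        = 0.41 × 150 / 31.7 = 1.94006 mg/L·h

AUC = 1.94 mg/L·h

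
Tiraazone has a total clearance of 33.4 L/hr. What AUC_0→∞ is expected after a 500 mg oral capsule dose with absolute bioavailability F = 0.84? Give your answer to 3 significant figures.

AUC_0→∞ = F × Dose / CL
        = 0.84 × 500 / 33.4 = 12.5749 mg/L·hr

AUC = 12.6 mg/L·hr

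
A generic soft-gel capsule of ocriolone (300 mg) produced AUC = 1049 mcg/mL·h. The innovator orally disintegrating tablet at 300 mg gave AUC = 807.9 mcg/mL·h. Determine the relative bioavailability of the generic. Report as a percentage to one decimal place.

F_rel = 129.8%

F_rel = (AUC_test/D_test) / (AUC_ref/D_ref)
      = (1049/300) / (807.9/300)
      = 3.49667 / 2.693 = 1.2984 = 129.84%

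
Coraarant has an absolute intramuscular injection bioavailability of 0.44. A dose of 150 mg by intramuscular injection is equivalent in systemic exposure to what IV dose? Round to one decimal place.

Systemic exposure from an extravascular dose = F × D_ev, so the equivalent IV dose is F × D_ev.
D_iv = F × D_ev = 0.44 × 150 = 66 mg

D_iv = 66.0 mg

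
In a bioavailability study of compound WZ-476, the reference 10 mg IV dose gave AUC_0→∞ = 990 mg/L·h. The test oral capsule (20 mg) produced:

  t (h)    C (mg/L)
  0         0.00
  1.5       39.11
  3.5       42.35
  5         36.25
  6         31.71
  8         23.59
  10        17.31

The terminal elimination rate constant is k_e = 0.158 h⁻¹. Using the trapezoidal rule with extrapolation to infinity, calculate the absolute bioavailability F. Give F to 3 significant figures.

Trapezoidal AUC_0→10 (oral capsule):
  [0→1.5]: (0.00+39.11)/2 × 1.5 = 29.3325
  [1.5→3.5]: (39.11+42.35)/2 × 2 = 81.46
  [3.5→5]: (42.35+36.25)/2 × 1.5 = 58.95
  [5→6]: (36.25+31.71)/2 × 1 = 33.98
  [6→8]: (31.71+23.59)/2 × 2 = 55.3
  [8→10]: (23.59+17.31)/2 × 2 = 40.9
  Sum = 299.9225 mg/L·h
Tail: C_last/k_e = 17.31/0.158 = 109.557
AUC_0→∞ (oral capsule) = 299.9225 + 109.557 = 409.4795 mg/L·h
F = (AUC_ev/D_ev)/(AUC_iv/D_iv) = (409.4795/20)/(990/10) = 20.473975/99 = 0.2068

F = 0.207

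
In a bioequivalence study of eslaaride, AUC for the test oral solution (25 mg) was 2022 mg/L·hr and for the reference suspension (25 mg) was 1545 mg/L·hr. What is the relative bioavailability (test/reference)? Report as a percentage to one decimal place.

F_rel = (AUC_test/D_test) / (AUC_ref/D_ref)
      = (2022/25) / (1545/25)
      = 80.88 / 61.8 = 1.3087 = 130.87%

F_rel = 130.9%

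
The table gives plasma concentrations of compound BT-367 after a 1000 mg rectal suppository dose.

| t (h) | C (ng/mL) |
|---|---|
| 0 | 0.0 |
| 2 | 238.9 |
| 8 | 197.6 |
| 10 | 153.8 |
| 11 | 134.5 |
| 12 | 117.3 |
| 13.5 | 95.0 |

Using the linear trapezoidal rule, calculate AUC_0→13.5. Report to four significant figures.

Trapezoidal AUC_0→13.5:
  [0→2]: (0.0+238.9)/2 × 2 = 238.9
  [2→8]: (238.9+197.6)/2 × 6 = 1309.5
  [8→10]: (197.6+153.8)/2 × 2 = 351.4
  [10→11]: (153.8+134.5)/2 × 1 = 144.15
  [11→12]: (134.5+117.3)/2 × 1 = 125.9
  [12→13.5]: (117.3+95.0)/2 × 1.5 = 159.225
  Sum = 2329.075 ng/mL·h

AUC = 2329 ng/mL·h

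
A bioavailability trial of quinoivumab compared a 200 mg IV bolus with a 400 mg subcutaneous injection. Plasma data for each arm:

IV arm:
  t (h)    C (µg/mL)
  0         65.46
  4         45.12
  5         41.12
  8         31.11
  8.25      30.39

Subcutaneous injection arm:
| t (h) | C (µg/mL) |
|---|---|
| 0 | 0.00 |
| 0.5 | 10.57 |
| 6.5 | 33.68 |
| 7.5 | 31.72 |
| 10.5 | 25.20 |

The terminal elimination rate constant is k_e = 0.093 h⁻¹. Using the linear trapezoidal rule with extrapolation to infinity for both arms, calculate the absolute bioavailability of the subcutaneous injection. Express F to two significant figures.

F = 0.37

Trapezoidal AUC_0→8.25 (IV):
  [0→4]: (65.46+45.12)/2 × 4 = 221.16
  [4→5]: (45.12+41.12)/2 × 1 = 43.12
  [5→8]: (41.12+31.11)/2 × 3 = 108.345
  [8→8.25]: (31.11+30.39)/2 × 0.25 = 7.6875
  Sum = 380.3125 µg/mL·h
IV tail: 30.39/0.093 = 326.774; AUC_iv,0→∞ = 380.3125 + 326.774 = 707.0865 µg/mL·h
Trapezoidal AUC_0→10.5 (subcutaneous injection):
  [0→0.5]: (0.00+10.57)/2 × 0.5 = 2.6425
  [0.5→6.5]: (10.57+33.68)/2 × 6 = 132.75
  [6.5→7.5]: (33.68+31.72)/2 × 1 = 32.7
  [7.5→10.5]: (31.72+25.20)/2 × 3 = 85.38
  Sum = 253.4725 µg/mL·h
subcutaneous injection tail: 25.20/0.093 = 270.968; AUC_ev,0→∞ = 253.4725 + 270.968 = 524.4405 µg/mL·h
F = (AUC_ev/D_ev)/(AUC_iv/D_iv) = (524.4405/400)/(707.0865/200) = 1.3111/3.5354325 = 0.3708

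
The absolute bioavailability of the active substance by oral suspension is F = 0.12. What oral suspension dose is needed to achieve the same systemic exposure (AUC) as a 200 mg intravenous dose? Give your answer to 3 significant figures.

For equal systemic exposure: F × D_ev = D_iv
D_ev = D_iv / F = 200 / 0.12 = 1666.67 mg

D_oral = 1670 mg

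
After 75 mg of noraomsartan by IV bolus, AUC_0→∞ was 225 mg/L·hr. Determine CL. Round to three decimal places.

CL = Dose_iv / AUC_0→∞
   = 75 / 225 = 0.333333 L/hr

CL = 0.333 L/hr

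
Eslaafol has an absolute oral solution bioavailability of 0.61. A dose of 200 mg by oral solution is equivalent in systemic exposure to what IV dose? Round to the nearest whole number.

Systemic exposure from an extravascular dose = F × D_ev, so the equivalent IV dose is F × D_ev.
D_iv = F × D_ev = 0.61 × 200 = 122 mg

D_iv = 122 mg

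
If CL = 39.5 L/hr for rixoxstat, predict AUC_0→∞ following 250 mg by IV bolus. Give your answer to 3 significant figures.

AUC_0→∞ = Dose_iv / CL
        = 250 / 39.5 = 6.32911 mg/L·hr

AUC = 6.33 mg/L·hr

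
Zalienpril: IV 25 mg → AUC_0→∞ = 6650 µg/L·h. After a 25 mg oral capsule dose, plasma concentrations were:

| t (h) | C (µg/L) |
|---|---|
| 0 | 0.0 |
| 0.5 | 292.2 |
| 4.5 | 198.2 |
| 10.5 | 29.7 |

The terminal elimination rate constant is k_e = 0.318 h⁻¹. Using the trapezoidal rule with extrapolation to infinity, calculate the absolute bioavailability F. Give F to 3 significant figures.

F = 0.275

Trapezoidal AUC_0→10.5 (oral capsule):
  [0→0.5]: (0.0+292.2)/2 × 0.5 = 73.05
  [0.5→4.5]: (292.2+198.2)/2 × 4 = 980.8
  [4.5→10.5]: (198.2+29.7)/2 × 6 = 683.7
  Sum = 1737.55 µg/L·h
Tail: C_last/k_e = 29.7/0.318 = 93.396
AUC_0→∞ (oral capsule) = 1737.55 + 93.396 = 1830.946 µg/L·h
F = (AUC_ev/D_ev)/(AUC_iv/D_iv) = (1830.946/25)/(6650/25) = 73.23784/266 = 0.2753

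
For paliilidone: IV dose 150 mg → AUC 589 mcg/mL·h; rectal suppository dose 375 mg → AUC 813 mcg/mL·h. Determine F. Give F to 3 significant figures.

F = (AUC_ev / D_ev) / (AUC_iv / D_iv)
  = (813/375) / (589/150)
  = 2.168 / 3.92667 = 0.5521

F = 0.552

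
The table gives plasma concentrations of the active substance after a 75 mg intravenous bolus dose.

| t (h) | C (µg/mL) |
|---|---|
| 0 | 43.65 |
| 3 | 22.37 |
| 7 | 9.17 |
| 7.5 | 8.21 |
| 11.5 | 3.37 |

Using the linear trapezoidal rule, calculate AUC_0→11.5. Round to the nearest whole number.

AUC = 190 µg/mL·h

Trapezoidal AUC_0→11.5:
  [0→3]: (43.65+22.37)/2 × 3 = 99.03
  [3→7]: (22.37+9.17)/2 × 4 = 63.08
  [7→7.5]: (9.17+8.21)/2 × 0.5 = 4.345
  [7.5→11.5]: (8.21+3.37)/2 × 4 = 23.16
  Sum = 189.615 µg/mL·h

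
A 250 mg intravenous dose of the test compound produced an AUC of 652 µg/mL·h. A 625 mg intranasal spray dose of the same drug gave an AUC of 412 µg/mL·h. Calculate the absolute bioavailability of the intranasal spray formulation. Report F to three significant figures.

F = (AUC_ev / D_ev) / (AUC_iv / D_iv)
  = (412/625) / (652/250)
  = 0.6592 / 2.608 = 0.2528

F = 0.253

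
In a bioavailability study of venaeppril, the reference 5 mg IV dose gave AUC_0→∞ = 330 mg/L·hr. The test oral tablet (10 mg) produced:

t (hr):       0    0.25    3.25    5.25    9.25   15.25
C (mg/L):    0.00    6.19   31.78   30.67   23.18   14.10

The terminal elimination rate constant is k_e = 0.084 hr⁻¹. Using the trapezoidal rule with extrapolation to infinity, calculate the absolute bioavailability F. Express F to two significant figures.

Trapezoidal AUC_0→15.25 (oral tablet):
  [0→0.25]: (0.00+6.19)/2 × 0.25 = 0.77375
  [0.25→3.25]: (6.19+31.78)/2 × 3 = 56.955
  [3.25→5.25]: (31.78+30.67)/2 × 2 = 62.45
  [5.25→9.25]: (30.67+23.18)/2 × 4 = 107.7
  [9.25→15.25]: (23.18+14.10)/2 × 6 = 111.84
  Sum = 339.71875 mg/L·hr
Tail: C_last/k_e = 14.10/0.084 = 167.857
AUC_0→∞ (oral tablet) = 339.71875 + 167.857 = 507.57575 mg/L·hr
F = (AUC_ev/D_ev)/(AUC_iv/D_iv) = (507.57575/10)/(330/5) = 50.757575/66 = 0.7691

F = 0.77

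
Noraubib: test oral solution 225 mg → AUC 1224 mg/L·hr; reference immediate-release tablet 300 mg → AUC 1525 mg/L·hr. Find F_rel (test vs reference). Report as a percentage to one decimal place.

F_rel = (AUC_test/D_test) / (AUC_ref/D_ref)
      = (1224/225) / (1525/300)
      = 5.44 / 5.08333 = 1.0702 = 107.02%

F_rel = 107.0%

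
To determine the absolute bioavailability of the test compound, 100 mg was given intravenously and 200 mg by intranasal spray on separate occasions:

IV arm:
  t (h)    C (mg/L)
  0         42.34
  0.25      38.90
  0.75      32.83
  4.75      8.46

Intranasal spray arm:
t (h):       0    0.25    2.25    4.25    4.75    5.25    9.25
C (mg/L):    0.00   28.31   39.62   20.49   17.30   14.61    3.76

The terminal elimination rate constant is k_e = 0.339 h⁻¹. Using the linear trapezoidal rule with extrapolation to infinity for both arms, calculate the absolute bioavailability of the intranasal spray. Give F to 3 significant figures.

F = 0.726

Trapezoidal AUC_0→4.75 (IV):
  [0→0.25]: (42.34+38.90)/2 × 0.25 = 10.155
  [0.25→0.75]: (38.90+32.83)/2 × 0.5 = 17.9325
  [0.75→4.75]: (32.83+8.46)/2 × 4 = 82.58
  Sum = 110.6675 mg/L·h
IV tail: 8.46/0.339 = 24.956; AUC_iv,0→∞ = 110.6675 + 24.956 = 135.6235 mg/L·h
Trapezoidal AUC_0→9.25 (intranasal spray):
  [0→0.25]: (0.00+28.31)/2 × 0.25 = 3.53875
  [0.25→2.25]: (28.31+39.62)/2 × 2 = 67.93
  [2.25→4.25]: (39.62+20.49)/2 × 2 = 60.11
  [4.25→4.75]: (20.49+17.30)/2 × 0.5 = 9.4475
  [4.75→5.25]: (17.30+14.61)/2 × 0.5 = 7.9775
  [5.25→9.25]: (14.61+3.76)/2 × 4 = 36.74
  Sum = 185.74375 mg/L·h
intranasal spray tail: 3.76/0.339 = 11.091; AUC_ev,0→∞ = 185.74375 + 11.091 = 196.83475 mg/L·h
F = (AUC_ev/D_ev)/(AUC_iv/D_iv) = (196.83475/200)/(135.6235/100) = 0.98417375/1.356235 = 0.7257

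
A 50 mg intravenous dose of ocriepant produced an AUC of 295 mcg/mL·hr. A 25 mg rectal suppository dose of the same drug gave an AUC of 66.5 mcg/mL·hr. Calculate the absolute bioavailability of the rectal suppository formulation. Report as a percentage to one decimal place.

F = 45.1%

F = (AUC_ev / D_ev) / (AUC_iv / D_iv)
  = (66.5/25) / (295/50)
  = 2.66 / 5.9 = 0.4508
  = 45.08%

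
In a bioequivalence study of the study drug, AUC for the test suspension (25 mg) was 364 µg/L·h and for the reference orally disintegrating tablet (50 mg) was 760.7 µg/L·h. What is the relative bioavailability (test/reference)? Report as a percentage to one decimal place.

F_rel = 95.7%

F_rel = (AUC_test/D_test) / (AUC_ref/D_ref)
      = (364/25) / (760.7/50)
      = 14.56 / 15.214 = 0.9570 = 95.70%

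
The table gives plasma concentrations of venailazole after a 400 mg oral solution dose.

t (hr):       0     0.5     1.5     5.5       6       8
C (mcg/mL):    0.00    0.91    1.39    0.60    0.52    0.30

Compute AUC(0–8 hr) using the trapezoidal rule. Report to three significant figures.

Trapezoidal AUC_0→8:
  [0→0.5]: (0.00+0.91)/2 × 0.5 = 0.2275
  [0.5→1.5]: (0.91+1.39)/2 × 1 = 1.15
  [1.5→5.5]: (1.39+0.60)/2 × 4 = 3.98
  [5.5→6]: (0.60+0.52)/2 × 0.5 = 0.28
  [6→8]: (0.52+0.30)/2 × 2 = 0.82
  Sum = 6.4575 mcg/mL·hr

AUC = 6.46 mcg/mL·hr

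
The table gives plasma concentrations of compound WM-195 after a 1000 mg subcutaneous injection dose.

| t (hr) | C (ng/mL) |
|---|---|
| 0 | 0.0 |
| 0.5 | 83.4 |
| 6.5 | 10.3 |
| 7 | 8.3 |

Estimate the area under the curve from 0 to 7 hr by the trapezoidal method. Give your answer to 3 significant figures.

Trapezoidal AUC_0→7:
  [0→0.5]: (0.0+83.4)/2 × 0.5 = 20.85
  [0.5→6.5]: (83.4+10.3)/2 × 6 = 281.1
  [6.5→7]: (10.3+8.3)/2 × 0.5 = 4.65
  Sum = 306.6 ng/mL·hr

AUC = 307 ng/mL·hr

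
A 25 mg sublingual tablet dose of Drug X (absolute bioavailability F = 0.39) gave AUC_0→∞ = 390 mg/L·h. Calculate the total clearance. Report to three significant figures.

CL = F × Dose / AUC_0→∞
   = 0.39 × 25 / 390 = 0.025 L/h

CL = 0.0250 L/h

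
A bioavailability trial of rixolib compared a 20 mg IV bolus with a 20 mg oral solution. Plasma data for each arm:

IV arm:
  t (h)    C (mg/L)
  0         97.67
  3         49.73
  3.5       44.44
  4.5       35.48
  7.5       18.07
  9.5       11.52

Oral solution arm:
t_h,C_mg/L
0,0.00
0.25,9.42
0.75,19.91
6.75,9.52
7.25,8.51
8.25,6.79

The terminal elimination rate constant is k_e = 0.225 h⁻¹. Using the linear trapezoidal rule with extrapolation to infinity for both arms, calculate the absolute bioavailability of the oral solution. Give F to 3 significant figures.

F = 0.312

Trapezoidal AUC_0→9.5 (IV):
  [0→3]: (97.67+49.73)/2 × 3 = 221.1
  [3→3.5]: (49.73+44.44)/2 × 0.5 = 23.5425
  [3.5→4.5]: (44.44+35.48)/2 × 1 = 39.96
  [4.5→7.5]: (35.48+18.07)/2 × 3 = 80.325
  [7.5→9.5]: (18.07+11.52)/2 × 2 = 29.59
  Sum = 394.5175 mg/L·h
IV tail: 11.52/0.225 = 51.200; AUC_iv,0→∞ = 394.5175 + 51.200 = 445.7175 mg/L·h
Trapezoidal AUC_0→8.25 (oral solution):
  [0→0.25]: (0.00+9.42)/2 × 0.25 = 1.1775
  [0.25→0.75]: (9.42+19.91)/2 × 0.5 = 7.3325
  [0.75→6.75]: (19.91+9.52)/2 × 6 = 88.29
  [6.75→7.25]: (9.52+8.51)/2 × 0.5 = 4.5075
  [7.25→8.25]: (8.51+6.79)/2 × 1 = 7.65
  Sum = 108.9575 mg/L·h
oral solution tail: 6.79/0.225 = 30.178; AUC_ev,0→∞ = 108.9575 + 30.178 = 139.1355 mg/L·h
F = (AUC_ev/D_ev)/(AUC_iv/D_iv) = (139.1355/20)/(445.7175/20) = 6.956775/22.285875 = 0.3122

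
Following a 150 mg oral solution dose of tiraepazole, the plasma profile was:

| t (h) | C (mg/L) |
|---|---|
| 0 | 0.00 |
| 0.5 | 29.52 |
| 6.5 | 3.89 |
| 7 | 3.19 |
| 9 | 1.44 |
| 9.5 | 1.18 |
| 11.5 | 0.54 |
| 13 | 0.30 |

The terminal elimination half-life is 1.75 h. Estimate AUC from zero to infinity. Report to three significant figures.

AUC = 118 mg/L·h

Trapezoidal AUC_0→13:
  [0→0.5]: (0.00+29.52)/2 × 0.5 = 7.38
  [0.5→6.5]: (29.52+3.89)/2 × 6 = 100.23
  [6.5→7]: (3.89+3.19)/2 × 0.5 = 1.77
  [7→9]: (3.19+1.44)/2 × 2 = 4.63
  [9→9.5]: (1.44+1.18)/2 × 0.5 = 0.655
  [9.5→11.5]: (1.18+0.54)/2 × 2 = 1.72
  [11.5→13]: (0.54+0.30)/2 × 1.5 = 0.63
  Sum = 117.015 mg/L·h
k_e = ln2 / t½ = 0.693147 / 1.75 = 0.3961 h^-1
Extrapolated tail: C_last / k_e = 0.30 / 0.3961 = 0.757
AUC_0→∞ = 117.015 + 0.757 = 117.772 mg/L·h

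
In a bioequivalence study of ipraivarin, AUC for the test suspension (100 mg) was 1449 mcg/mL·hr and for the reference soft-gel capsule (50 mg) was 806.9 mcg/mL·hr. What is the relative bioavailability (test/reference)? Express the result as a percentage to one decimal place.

F_rel = 89.8%

F_rel = (AUC_test/D_test) / (AUC_ref/D_ref)
      = (1449/100) / (806.9/50)
      = 14.49 / 16.138 = 0.8979 = 89.79%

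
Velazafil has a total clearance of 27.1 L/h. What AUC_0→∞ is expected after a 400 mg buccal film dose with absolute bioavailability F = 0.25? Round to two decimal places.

AUC_0→∞ = F × Dose / CL
        = 0.25 × 400 / 27.1 = 3.69004 mg/L·h

AUC = 3.69 mg/L·h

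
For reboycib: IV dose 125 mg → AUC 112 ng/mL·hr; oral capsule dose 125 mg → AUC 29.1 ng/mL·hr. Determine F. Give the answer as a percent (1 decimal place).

F = 26.0%

F = (AUC_ev / D_ev) / (AUC_iv / D_iv)
  = (29.1/125) / (112/125)
  = 0.2328 / 0.896 = 0.2598
  = 25.98%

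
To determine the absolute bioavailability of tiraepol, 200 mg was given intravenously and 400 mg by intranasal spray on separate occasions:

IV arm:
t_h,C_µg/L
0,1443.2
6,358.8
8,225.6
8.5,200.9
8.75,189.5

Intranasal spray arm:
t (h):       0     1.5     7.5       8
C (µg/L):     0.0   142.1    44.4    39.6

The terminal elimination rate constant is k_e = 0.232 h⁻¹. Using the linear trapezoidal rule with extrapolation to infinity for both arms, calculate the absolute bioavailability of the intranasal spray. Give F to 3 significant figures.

F = 0.0616

Trapezoidal AUC_0→8.75 (IV):
  [0→6]: (1443.2+358.8)/2 × 6 = 5406.0
  [6→8]: (358.8+225.6)/2 × 2 = 584.4
  [8→8.5]: (225.6+200.9)/2 × 0.5 = 106.625
  [8.5→8.75]: (200.9+189.5)/2 × 0.25 = 48.8
  Sum = 6145.825 µg/L·h
IV tail: 189.5/0.232 = 816.810; AUC_iv,0→∞ = 6145.825 + 816.810 = 6962.635 µg/L·h
Trapezoidal AUC_0→8 (intranasal spray):
  [0→1.5]: (0.0+142.1)/2 × 1.5 = 106.575
  [1.5→7.5]: (142.1+44.4)/2 × 6 = 559.5
  [7.5→8]: (44.4+39.6)/2 × 0.5 = 21.0
  Sum = 687.075 µg/L·h
intranasal spray tail: 39.6/0.232 = 170.690; AUC_ev,0→∞ = 687.075 + 170.690 = 857.765 µg/L·h
F = (AUC_ev/D_ev)/(AUC_iv/D_iv) = (857.765/400)/(6962.635/200) = 2.1444125/34.813175 = 0.0616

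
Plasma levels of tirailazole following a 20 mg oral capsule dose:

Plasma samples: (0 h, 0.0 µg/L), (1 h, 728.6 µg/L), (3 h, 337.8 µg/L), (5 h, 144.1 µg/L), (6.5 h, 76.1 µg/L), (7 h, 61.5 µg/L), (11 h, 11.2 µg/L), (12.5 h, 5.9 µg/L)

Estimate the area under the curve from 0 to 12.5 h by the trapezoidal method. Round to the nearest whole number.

AUC = 2270 µg/L·h

Trapezoidal AUC_0→12.5:
  [0→1]: (0.0+728.6)/2 × 1 = 364.3
  [1→3]: (728.6+337.8)/2 × 2 = 1066.4
  [3→5]: (337.8+144.1)/2 × 2 = 481.9
  [5→6.5]: (144.1+76.1)/2 × 1.5 = 165.15
  [6.5→7]: (76.1+61.5)/2 × 0.5 = 34.4
  [7→11]: (61.5+11.2)/2 × 4 = 145.4
  [11→12.5]: (11.2+5.9)/2 × 1.5 = 12.825
  Sum = 2270.375 µg/L·h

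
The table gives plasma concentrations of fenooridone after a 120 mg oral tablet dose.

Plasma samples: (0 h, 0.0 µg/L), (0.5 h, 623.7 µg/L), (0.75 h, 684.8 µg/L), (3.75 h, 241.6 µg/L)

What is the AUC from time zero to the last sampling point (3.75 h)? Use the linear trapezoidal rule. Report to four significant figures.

Trapezoidal AUC_0→3.75:
  [0→0.5]: (0.0+623.7)/2 × 0.5 = 155.925
  [0.5→0.75]: (623.7+684.8)/2 × 0.25 = 163.5625
  [0.75→3.75]: (684.8+241.6)/2 × 3 = 1389.6
  Sum = 1709.0875 µg/L·h

AUC = 1709 µg/L·h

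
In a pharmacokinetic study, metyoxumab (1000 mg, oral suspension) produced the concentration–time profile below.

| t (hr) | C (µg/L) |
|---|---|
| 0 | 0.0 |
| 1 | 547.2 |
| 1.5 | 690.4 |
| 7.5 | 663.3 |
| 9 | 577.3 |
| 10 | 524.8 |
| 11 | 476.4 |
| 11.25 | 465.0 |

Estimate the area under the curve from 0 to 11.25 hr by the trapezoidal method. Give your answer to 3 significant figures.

Trapezoidal AUC_0→11.25:
  [0→1]: (0.0+547.2)/2 × 1 = 273.6
  [1→1.5]: (547.2+690.4)/2 × 0.5 = 309.4
  [1.5→7.5]: (690.4+663.3)/2 × 6 = 4061.1
  [7.5→9]: (663.3+577.3)/2 × 1.5 = 930.45
  [9→10]: (577.3+524.8)/2 × 1 = 551.05
  [10→11]: (524.8+476.4)/2 × 1 = 500.6
  [11→11.25]: (476.4+465.0)/2 × 0.25 = 117.675
  Sum = 6743.875 µg/L·hr

AUC = 6740 µg/L·hr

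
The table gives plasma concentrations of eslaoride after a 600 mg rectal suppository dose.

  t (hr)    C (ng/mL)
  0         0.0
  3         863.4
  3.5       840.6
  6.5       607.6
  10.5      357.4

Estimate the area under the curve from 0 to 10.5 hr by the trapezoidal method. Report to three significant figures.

AUC = 5820 ng/mL·hr

Trapezoidal AUC_0→10.5:
  [0→3]: (0.0+863.4)/2 × 3 = 1295.1
  [3→3.5]: (863.4+840.6)/2 × 0.5 = 426.0
  [3.5→6.5]: (840.6+607.6)/2 × 3 = 2172.3
  [6.5→10.5]: (607.6+357.4)/2 × 4 = 1930.0
  Sum = 5823.4 ng/mL·hr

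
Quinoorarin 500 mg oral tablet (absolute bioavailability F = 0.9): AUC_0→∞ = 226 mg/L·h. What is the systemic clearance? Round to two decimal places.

CL = 1.99 L/h

CL = F × Dose / AUC_0→∞
   = 0.9 × 500 / 226 = 1.99115 L/h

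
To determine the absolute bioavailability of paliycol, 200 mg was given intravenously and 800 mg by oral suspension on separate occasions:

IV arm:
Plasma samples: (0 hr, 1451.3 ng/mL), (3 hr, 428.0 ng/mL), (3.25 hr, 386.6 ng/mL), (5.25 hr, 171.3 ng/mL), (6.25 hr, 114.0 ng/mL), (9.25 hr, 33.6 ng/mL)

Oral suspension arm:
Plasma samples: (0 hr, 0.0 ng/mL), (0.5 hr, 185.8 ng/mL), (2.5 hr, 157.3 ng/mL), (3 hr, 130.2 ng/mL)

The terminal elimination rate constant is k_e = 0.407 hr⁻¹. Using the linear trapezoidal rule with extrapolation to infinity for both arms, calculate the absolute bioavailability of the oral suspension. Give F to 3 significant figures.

F = 0.0498

Trapezoidal AUC_0→9.25 (IV):
  [0→3]: (1451.3+428.0)/2 × 3 = 2818.95
  [3→3.25]: (428.0+386.6)/2 × 0.25 = 101.825
  [3.25→5.25]: (386.6+171.3)/2 × 2 = 557.9
  [5.25→6.25]: (171.3+114.0)/2 × 1 = 142.65
  [6.25→9.25]: (114.0+33.6)/2 × 3 = 221.4
  Sum = 3842.725 ng/mL·hr
IV tail: 33.6/0.407 = 82.555; AUC_iv,0→∞ = 3842.725 + 82.555 = 3925.28 ng/mL·hr
Trapezoidal AUC_0→3 (oral suspension):
  [0→0.5]: (0.0+185.8)/2 × 0.5 = 46.45
  [0.5→2.5]: (185.8+157.3)/2 × 2 = 343.1
  [2.5→3]: (157.3+130.2)/2 × 0.5 = 71.875
  Sum = 461.425 ng/mL·hr
oral suspension tail: 130.2/0.407 = 319.902; AUC_ev,0→∞ = 461.425 + 319.902 = 781.327 ng/mL·hr
F = (AUC_ev/D_ev)/(AUC_iv/D_iv) = (781.327/800)/(3925.28/200) = 0.97665875/19.6264 = 0.0498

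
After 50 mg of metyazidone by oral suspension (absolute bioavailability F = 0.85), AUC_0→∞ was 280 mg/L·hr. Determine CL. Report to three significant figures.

CL = 0.152 L/hr

CL = F × Dose / AUC_0→∞
   = 0.85 × 50 / 280 = 0.151786 L/hr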